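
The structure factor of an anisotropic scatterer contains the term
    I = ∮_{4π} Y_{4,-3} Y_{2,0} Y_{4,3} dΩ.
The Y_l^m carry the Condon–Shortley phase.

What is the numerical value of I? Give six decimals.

m-sum 0 ✓  L=10 even ✓  2≤4≤6 ✓
Π(2lᵢ+1) = 9×5×9 = 405
triangle coeff Δ(4,2,4) = 1/13860
Σ_t [0,2]: t=0:+1/192 t=1:−1/36 t=2:+1/192 = -5/288
(3j)²=20/693 [(4 2 4; 0 0 0)], sign=-1
Σ_t [1,2]: t=1:−1/720 t=2:+1/480 = 1/1440
(3j)²=7/1980 [(4 2 4; -3 0 3)], sign=-1
⇒ 4πI² = 5/121
I = (+1)√(5/121/(4π)) = 0.05734392

0.057344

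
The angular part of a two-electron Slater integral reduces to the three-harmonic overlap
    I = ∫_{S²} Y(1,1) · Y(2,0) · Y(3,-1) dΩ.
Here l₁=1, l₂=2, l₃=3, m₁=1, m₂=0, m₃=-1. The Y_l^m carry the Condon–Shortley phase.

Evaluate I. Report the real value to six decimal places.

-0.202301

m-sum 0 ✓  L=6 even ✓  1≤3≤3 ✓
Π(2lᵢ+1) = 3×5×7 = 105
triangle coeff Δ(1,2,3) = 1/105
Σ_t [0,0]: t=0:+1/4 = 1/4
(3j)²=3/35 [(1 2 3; 0 0 0)], sign=-1
Σ_t [0,0]: t=0:+1/8 = 1/8
(3j)²=2/35 [(1 2 3; 1 0 -1)], sign=+1
⇒ 4πI² = 18/35
I = (-1)√(18/35/(4π)) = -0.20230066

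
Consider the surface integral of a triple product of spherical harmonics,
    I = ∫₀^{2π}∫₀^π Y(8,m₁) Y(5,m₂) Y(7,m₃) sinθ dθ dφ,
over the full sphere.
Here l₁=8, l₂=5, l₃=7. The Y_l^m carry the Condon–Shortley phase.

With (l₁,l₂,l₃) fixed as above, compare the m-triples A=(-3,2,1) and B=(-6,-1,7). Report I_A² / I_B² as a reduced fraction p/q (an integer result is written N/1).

l's match ⇒ only the (l;m) 3-j factors differ between A and B.
A: triangle coeff Δ(8,5,7) = 1/814773960; Σ_t [3,6]: t=3:−1/69672960 t=4:+1/8709120 t=5:−1/8294400 t=6:+1/62208000 = -1/248832000; (3j)²=7/83980 [(8 5 7; -3 2 1)], sign=-1
B: triangle coeff Δ(8,5,7) = 1/814773960; Σ_t [4,4]: t=4:+1/4180377600 = 1/4180377600; (3j)²=143/7752 [(8 5 7; -6 -1 7)], sign=+1
I_A²/I_B² = (7/83980)/(143/7752) = 42/9295

42/9295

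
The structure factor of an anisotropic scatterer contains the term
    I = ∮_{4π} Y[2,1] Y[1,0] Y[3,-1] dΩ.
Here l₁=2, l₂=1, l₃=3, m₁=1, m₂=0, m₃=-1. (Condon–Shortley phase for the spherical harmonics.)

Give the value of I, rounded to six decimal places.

-0.233597

m-sum 0 ✓  L=6 even ✓  1≤3≤3 ✓
Π(2lᵢ+1) = 5×3×7 = 105
triangle coeff Δ(2,1,3) = 1/105
Σ_t [0,0]: t=0:+1/4 = 1/4
(3j)²=3/35 [(2 1 3; 0 0 0)], sign=-1
Σ_t [0,0]: t=0:+1/6 = 1/6
(3j)²=8/105 [(2 1 3; 1 0 -1)], sign=+1
⇒ 4πI² = 24/35
I = (-1)√(24/35/(4π)) = -0.23359668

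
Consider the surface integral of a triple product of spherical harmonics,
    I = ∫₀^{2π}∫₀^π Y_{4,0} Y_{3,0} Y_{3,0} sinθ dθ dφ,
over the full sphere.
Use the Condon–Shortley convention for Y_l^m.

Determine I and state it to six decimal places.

0.153870

m-sum 0 ✓  L=10 even ✓  1≤3≤7 ✓
Π(2lᵢ+1) = 9×7×7 = 441
triangle coeff Δ(4,3,3) = 1/34650
Σ_t [1,3]: t=1:−1/72 t=2:+1/16 t=3:−1/72 = 5/144
(3j)²=2/77 [(4 3 3; 0 0 0)], sign=-1
(m-triple is (0,0,0) — same symbol as above.)
⇒ 4πI² = 36/121
I = (+1)√(36/121/(4π)) = 0.15386989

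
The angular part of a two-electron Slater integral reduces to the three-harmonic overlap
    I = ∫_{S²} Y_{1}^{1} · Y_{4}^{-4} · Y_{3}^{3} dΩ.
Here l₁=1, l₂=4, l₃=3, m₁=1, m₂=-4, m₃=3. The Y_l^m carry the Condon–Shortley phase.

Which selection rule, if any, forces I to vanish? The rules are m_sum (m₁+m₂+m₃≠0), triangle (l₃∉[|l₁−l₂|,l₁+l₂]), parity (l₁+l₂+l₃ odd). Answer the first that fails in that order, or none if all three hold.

none

azimuthal sum: 1 − 4 + 3 = 0  ✓
3 ≤ 3 ≤ 5 (triangle on l)  ✓
L = 1 + 4 + 3 = 8 (even)  ✓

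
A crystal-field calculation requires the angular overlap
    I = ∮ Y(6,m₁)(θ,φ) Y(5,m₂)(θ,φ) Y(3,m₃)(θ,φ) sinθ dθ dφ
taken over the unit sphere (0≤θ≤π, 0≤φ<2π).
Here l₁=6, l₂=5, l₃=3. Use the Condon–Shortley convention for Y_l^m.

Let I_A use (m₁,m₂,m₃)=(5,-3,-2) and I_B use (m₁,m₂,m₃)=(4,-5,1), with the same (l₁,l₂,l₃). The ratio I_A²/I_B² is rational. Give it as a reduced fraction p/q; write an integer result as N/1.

11/9

l's match ⇒ only the (l;m) 3-j factors differ between A and B.
A: triangle coeff Δ(6,5,3) = 1/675675; Σ_t [0,1]: t=0:+1/483840 t=1:−1/120960 = -1/161280; (3j)²=2/91 [(6 5 3; 5 -3 -2)], sign=+1
B: triangle coeff Δ(6,5,3) = 1/675675; Σ_t [0,0]: t=0:+1/322560 = 1/322560; (3j)²=18/1001 [(6 5 3; 4 -5 1)], sign=+1
I_A²/I_B² = (2/91)/(18/1001) = 11/9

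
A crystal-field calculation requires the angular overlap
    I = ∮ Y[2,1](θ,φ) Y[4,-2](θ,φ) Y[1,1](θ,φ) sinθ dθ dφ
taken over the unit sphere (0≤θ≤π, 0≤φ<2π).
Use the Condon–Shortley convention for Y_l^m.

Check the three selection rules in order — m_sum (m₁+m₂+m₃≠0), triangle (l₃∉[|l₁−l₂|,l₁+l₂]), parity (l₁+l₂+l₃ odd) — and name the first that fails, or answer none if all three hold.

triangle

m₁+m₂+m₃ = 1 − 2 + 1 = 0  ✓
triangle: |2−4|=2 ≤ l₃=1 ≤ 2+4=6  ✗
parity: l₁+l₂+l₃ = 7 is odd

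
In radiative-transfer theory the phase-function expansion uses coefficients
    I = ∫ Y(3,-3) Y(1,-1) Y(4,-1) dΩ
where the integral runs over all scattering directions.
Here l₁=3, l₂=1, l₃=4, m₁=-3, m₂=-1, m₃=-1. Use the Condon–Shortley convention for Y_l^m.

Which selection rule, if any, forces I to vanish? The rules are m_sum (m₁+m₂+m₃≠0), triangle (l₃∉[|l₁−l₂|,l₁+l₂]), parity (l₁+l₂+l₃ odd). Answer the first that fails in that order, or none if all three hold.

azimuthal sum: -3 − 1 − 1 = -5  ✗
2 ≤ 4 ≤ 4 (triangle on l)
L = 3 + 1 + 4 = 8 (even)

m_sum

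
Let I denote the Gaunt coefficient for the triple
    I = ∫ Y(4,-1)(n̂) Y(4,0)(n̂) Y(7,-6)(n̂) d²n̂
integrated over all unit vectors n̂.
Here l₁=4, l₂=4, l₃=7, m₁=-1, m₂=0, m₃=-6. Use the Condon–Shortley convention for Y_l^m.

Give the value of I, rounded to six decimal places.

0.000000

Σmᵢ = -7 ≠ 0, so the φ-integral vanishes; I = 0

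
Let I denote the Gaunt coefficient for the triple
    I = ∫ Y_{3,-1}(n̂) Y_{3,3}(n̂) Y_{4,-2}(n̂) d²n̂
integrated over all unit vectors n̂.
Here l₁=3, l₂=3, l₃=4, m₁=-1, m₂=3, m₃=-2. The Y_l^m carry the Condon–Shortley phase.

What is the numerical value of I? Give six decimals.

-0.188451

m-sum 0 ✓  L=10 even ✓  0≤4≤6 ✓
Π(2lᵢ+1) = 7×7×9 = 441
triangle coeff Δ(3,3,4) = 1/34650
Σ_t [0,2]: t=0:+1/72 t=1:−1/16 t=2:+1/72 = -5/144
(3j)²=2/77 [(3 3 4; 0 0 0)], sign=-1
Σ_t [2,2]: t=2:+1/192 = 1/192
(3j)²=3/77 [(3 3 4; -1 3 -2)], sign=+1
⇒ 4πI² = 54/121
I = (-1)√(54/121/(4π)) = -0.18845135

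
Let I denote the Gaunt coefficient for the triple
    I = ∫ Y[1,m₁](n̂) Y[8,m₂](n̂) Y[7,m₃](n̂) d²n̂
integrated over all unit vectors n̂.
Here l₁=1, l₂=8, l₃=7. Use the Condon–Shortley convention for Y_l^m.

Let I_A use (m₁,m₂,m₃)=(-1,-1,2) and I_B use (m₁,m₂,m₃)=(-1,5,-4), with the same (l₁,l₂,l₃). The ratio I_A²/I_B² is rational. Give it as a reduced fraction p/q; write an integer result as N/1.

l's match ⇒ only the (l;m) 3-j factors differ between A and B.
A: triangle coeff Δ(1,8,7) = 1/2040; Σ_t [2,2]: t=2:+1/87091200 = 1/87091200; (3j)²=7/680 [(1 8 7; -1 -1 2)], sign=-1
B: triangle coeff Δ(1,8,7) = 1/2040; Σ_t [2,2]: t=2:+1/479001600 = 1/479001600; (3j)²=13/340 [(1 8 7; -1 5 -4)], sign=-1
I_A²/I_B² = (7/680)/(13/340) = 7/26

7/26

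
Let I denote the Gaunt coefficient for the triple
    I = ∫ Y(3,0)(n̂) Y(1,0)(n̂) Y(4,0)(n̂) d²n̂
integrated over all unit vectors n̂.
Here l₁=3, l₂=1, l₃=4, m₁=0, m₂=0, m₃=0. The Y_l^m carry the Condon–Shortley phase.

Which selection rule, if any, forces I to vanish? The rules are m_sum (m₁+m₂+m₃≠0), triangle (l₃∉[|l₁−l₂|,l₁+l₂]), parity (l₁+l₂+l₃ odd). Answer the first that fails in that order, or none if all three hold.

m₁+m₂+m₃ = 0 + 0 + 0 = 0  ✓
triangle: |3−1|=2 ≤ l₃=4 ≤ 3+1=4  ✓
parity: l₁+l₂+l₃ = 8 is even  ✓

none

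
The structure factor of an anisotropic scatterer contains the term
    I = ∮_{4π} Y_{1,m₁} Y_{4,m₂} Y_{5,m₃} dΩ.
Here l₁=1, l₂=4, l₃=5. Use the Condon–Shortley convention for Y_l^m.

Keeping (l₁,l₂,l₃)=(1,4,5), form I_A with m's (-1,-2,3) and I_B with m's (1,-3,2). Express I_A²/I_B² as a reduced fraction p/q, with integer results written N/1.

28/3

Same 1,4,5: normalisation and zero-m 3j drop out of the ratio.
A: Δ: 0! 2! 8! / 11! → 1/495; sum: t=0:+1/2880 = 1/2880; 3j²(1 4 5; -1 -2 3) = Δ·Π!·Σ² = 28/495  (sign +1)
B: Δ: 0! 2! 8! / 11! → 1/495; sum: t=0:+1/10080 = 1/10080; 3j²(1 4 5; 1 -3 2) = Δ·Π!·Σ² = 1/165  (sign -1)
I_A²/I_B² = (28/495)/(1/165) = 28/3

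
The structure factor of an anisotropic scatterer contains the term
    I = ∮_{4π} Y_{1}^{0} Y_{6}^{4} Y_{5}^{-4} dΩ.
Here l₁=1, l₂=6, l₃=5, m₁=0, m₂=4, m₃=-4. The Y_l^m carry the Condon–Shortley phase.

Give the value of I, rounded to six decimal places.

0.182727

Checks pass: Σm=0; 12 even; l₃=5∈[5,7].
(2·1+1)(2·6+1)(2·5+1) = 429
Δ: 2! 0! 10! / 13! → 1/858
sum: t=1:−1/14400 = -1/14400
3j²(1 6 5; 0 0 0) = Δ·Π!·Σ² = 6/143  (sign +1)
sum: t=1:−1/362880 = -1/362880
3j²(1 6 5; 0 4 -4) = Δ·Π!·Σ² = 10/429  (sign +1)
combine: 4πI² = 429·6/143·10/429 = 60/143
take √, sign +1: I = 0.18272698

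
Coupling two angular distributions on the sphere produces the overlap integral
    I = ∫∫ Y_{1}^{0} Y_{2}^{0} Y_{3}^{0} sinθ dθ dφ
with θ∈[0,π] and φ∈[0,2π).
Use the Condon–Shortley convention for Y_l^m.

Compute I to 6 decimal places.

Rules hold: Σm=0, L=6 even, 1≤3≤3.
N = 3·5·7 = 105
Δ = 0!·2!·4!/7! = 1/105
Racah Σ t=0..0: t=0:+1/4 = 1/4
⇒ 3j(1 2 3; 0 0 0)² = 3/35, sgn -1
(m-triple is (0,0,0) — same symbol as above.)
4πI² = N·(3j₀)²·(3jₘ)² = 27/35
I = +1·√(0.771429/4π) = 0.24776670

0.247767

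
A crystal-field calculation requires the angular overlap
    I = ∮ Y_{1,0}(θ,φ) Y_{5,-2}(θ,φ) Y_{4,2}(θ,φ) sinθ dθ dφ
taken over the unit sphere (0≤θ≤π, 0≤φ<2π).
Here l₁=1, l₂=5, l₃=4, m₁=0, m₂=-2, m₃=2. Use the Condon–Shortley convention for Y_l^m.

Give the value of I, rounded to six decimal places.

0.225034

m-sum 0 ✓  L=10 even ✓  4≤4≤6 ✓
Π(2lᵢ+1) = 3×11×9 = 297
triangle coeff Δ(1,5,4) = 1/495
Σ_t [1,1]: t=1:−1/576 = -1/576
(3j)²=5/99 [(1 5 4; 0 0 0)], sign=-1
Σ_t [1,1]: t=1:−1/1440 = -1/1440
(3j)²=7/165 [(1 5 4; 0 -2 2)], sign=-1
⇒ 4πI² = 7/11
I = (+1)√(7/11/(4π)) = 0.22503380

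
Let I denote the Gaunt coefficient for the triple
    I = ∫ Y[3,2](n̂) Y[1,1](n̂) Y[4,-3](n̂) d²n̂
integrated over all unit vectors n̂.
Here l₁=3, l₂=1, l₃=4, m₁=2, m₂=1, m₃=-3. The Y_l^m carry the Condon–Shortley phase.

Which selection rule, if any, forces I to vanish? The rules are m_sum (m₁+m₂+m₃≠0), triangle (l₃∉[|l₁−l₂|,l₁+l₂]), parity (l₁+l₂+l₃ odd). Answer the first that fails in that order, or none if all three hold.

none

azimuthal sum: 2 + 1 − 3 = 0  ✓
2 ≤ 4 ≤ 4 (triangle on l)  ✓
L = 3 + 1 + 4 = 8 (even)  ✓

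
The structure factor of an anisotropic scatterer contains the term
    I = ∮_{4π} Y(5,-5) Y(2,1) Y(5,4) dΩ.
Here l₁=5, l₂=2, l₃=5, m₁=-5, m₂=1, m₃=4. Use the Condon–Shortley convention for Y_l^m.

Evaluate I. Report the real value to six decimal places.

-0.187924

Checks pass: Σm=0; 12 even; l₃=5∈[3,7].
(2·5+1)(2·2+1)(2·5+1) = 605
Δ: 2! 8! 2! / 13! → 1/38610
sum: t=0:+1/2880 t=1:−1/576 t=2:+1/2880 = -1/960
3j²(5 2 5; 0 0 0) = Δ·Π!·Σ² = 10/429  (sign +1)
sum: t=2:+1/80640 = 1/80640
3j²(5 2 5; -5 1 4) = Δ·Π!·Σ² = 9/286  (sign -1)
combine: 4πI² = 605·10/429·9/286 = 75/169
take √, sign -1: I = -0.18792404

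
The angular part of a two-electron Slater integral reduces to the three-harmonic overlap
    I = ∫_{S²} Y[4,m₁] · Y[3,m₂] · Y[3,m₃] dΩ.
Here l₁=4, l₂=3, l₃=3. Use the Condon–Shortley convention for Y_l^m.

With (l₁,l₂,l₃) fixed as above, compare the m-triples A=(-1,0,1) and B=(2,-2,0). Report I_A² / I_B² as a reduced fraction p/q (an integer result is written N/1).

5/1

Same 4,3,3: normalisation and zero-m 3j drop out of the ratio.
A: Δ: 4! 4! 2! / 11! → 1/34650; sum: t=1:−1/288 t=2:+1/24 t=3:−1/48 = 5/288; 3j²(4 3 3; -1 0 1) = Δ·Π!·Σ² = 5/462  (sign +1)
B: Δ: 4! 4! 2! / 11! → 1/34650; sum: t=0:+1/96 t=1:−1/72 = -1/288; 3j²(4 3 3; 2 -2 0) = Δ·Π!·Σ² = 1/462  (sign +1)
I_A²/I_B² = (5/462)/(1/462) = 5/1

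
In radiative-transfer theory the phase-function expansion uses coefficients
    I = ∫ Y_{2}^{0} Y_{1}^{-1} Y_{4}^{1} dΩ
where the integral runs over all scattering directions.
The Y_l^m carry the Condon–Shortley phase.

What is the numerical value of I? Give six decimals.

0.000000

triangle: need 1≤l₃≤3, have 4; I=0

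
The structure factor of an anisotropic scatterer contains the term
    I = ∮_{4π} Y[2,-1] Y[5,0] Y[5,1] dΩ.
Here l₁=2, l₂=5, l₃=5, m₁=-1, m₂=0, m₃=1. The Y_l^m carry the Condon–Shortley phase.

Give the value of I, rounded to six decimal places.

-0.036166

Checks pass: Σm=0; 12 even; l₃=5∈[3,7].
(2·2+1)(2·5+1)(2·5+1) = 605
Δ: 2! 2! 8! / 13! → 1/38610
sum: t=0:+1/2880 t=1:−1/576 t=2:+1/2880 = -1/960
3j²(2 5 5; 0 0 0) = Δ·Π!·Σ² = 10/429  (sign +1)
sum: t=1:−1/1152 t=2:+1/1440 = -1/5760
3j²(2 5 5; -1 0 1) = Δ·Π!·Σ² = 1/858  (sign -1)
combine: 4πI² = 605·10/429·1/858 = 25/1521
take √, sign -1: I = -0.03616600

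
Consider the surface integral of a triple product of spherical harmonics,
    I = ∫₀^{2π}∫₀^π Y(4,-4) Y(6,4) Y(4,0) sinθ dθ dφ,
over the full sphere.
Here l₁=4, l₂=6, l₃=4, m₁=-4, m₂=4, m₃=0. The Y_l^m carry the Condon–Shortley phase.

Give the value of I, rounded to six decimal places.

Checks pass: Σm=0; 14 even; l₃=4∈[2,10].
(2·4+1)(2·6+1)(2·4+1) = 1053
Δ: 6! 2! 6! / 15! → 1/1261260
sum: t=2:+1/4608 t=3:−1/1296 t=4:+1/4608 = -7/20736
3j²(4 6 4; 0 0 0) = Δ·Π!·Σ² = 20/1287  (sign -1)
sum: t=6:+1/69120 = 1/69120
3j²(4 6 4; -4 4 0) = Δ·Π!·Σ² = 4/143  (sign +1)
combine: 4πI² = 1053·20/1287·4/143 = 720/1573
take √, sign -1: I = -0.19085211

-0.190852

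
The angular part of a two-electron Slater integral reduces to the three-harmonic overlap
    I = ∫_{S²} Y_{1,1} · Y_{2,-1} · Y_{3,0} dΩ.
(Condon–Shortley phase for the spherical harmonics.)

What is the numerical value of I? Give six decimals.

0.143048

Checks pass: Σm=0; 6 even; l₃=3∈[1,3].
(2·1+1)(2·2+1)(2·3+1) = 105
Δ: 0! 2! 4! / 7! → 1/105
sum: t=0:+1/4 = 1/4
3j²(1 2 3; 0 0 0) = Δ·Π!·Σ² = 3/35  (sign -1)
sum: t=0:+1/12 = 1/12
3j²(1 2 3; 1 -1 0) = Δ·Π!·Σ² = 1/35  (sign -1)
combine: 4πI² = 105·3/35·1/35 = 9/35
take √, sign +1: I = 0.14304817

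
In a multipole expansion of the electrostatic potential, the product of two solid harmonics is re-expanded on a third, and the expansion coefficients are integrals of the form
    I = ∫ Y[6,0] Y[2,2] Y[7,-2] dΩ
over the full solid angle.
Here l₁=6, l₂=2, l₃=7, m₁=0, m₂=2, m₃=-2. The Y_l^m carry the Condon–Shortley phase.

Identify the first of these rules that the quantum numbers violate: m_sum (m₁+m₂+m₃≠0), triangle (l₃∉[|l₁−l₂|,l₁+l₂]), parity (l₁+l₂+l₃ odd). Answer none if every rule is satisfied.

parity

m₁+m₂+m₃ = 0 + 2 − 2 = 0  ✓
triangle: |6−2|=4 ≤ l₃=7 ≤ 6+2=8  ✓
parity: l₁+l₂+l₃ = 15 is odd  ✗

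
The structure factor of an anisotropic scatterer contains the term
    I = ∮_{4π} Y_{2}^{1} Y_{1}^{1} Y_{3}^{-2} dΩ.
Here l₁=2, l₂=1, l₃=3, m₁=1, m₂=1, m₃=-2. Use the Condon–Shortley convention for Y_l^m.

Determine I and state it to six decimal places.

0.261169

Rules hold: Σm=0, L=6 even, 1≤3≤3.
N = 5·3·7 = 105
Δ = 0!·4!·2!/7! = 1/105
Racah Σ t=0..0: t=0:+1/4 = 1/4
⇒ 3j(2 1 3; 0 0 0)² = 3/35, sgn -1
Racah Σ t=0..0: t=0:+1/12 = 1/12
⇒ 3j(2 1 3; 1 1 -2)² = 2/21, sgn -1
4πI² = N·(3j₀)²·(3jₘ)² = 6/7
I = +1·√(0.857143/4π) = 0.26116903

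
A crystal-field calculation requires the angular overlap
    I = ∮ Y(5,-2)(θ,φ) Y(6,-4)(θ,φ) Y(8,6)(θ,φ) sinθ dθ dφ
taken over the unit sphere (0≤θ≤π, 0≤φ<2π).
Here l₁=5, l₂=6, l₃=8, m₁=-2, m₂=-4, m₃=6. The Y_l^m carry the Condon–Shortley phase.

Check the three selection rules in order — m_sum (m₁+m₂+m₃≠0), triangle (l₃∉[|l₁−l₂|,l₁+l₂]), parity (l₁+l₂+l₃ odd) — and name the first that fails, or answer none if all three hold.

parity

azimuthal sum: -2 − 4 + 6 = 0  ✓
1 ≤ 8 ≤ 11 (triangle on l)  ✓
L = 5 + 6 + 8 = 19 (odd)  ✗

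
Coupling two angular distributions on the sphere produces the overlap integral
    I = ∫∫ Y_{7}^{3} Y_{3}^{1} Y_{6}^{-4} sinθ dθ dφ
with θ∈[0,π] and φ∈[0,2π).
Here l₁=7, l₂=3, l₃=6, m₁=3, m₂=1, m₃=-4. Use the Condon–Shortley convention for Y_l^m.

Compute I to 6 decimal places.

0.163772

Checks pass: Σm=0; 16 even; l₃=6∈[4,10].
(2·7+1)(2·3+1)(2·6+1) = 1365
Δ: 4! 10! 2! / 17! → 1/2042040
sum: t=1:−1/207360 t=2:+1/57600 t=3:−1/207360 = 1/129600
3j²(7 3 6; 0 0 0) = Δ·Π!·Σ² = 168/12155  (sign +1)
sum: t=2:+1/645120 t=3:−1/2177280 t=4:+1/174182400 = 191/174182400
3j²(7 3 6; 3 1 -4) = Δ·Π!·Σ² = 36481/2042040  (sign +1)
combine: 4πI² = 1365·168/12155·36481/2042040 = 766101/2272985
take √, sign +1: I = 0.16377205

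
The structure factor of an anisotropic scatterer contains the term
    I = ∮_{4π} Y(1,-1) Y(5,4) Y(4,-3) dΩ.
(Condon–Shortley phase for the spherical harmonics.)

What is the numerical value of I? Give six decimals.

0.294638

m-sum 0 ✓  L=10 even ✓  4≤4≤6 ✓
Π(2lᵢ+1) = 3×11×9 = 297
triangle coeff Δ(1,5,4) = 1/495
Σ_t [1,1]: t=1:−1/576 = -1/576
(3j)²=5/99 [(1 5 4; 0 0 0)], sign=-1
Σ_t [2,2]: t=2:+1/10080 = 1/10080
(3j)²=4/55 [(1 5 4; -1 4 -3)], sign=-1
⇒ 4πI² = 12/11
I = (+1)√(12/11/(4π)) = 0.29463840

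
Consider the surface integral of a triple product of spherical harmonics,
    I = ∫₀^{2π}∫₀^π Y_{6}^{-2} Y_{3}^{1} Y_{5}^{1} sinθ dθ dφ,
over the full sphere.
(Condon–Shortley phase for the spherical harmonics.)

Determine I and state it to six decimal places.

m-sum 0 ✓  L=14 even ✓  3≤5≤9 ✓
Π(2lᵢ+1) = 13×7×11 = 1001
triangle coeff Δ(6,3,5) = 1/675675
Σ_t [1,3]: t=1:−1/8640 t=2:+1/2304 t=3:−1/8640 = 7/34560
(3j)²=7/429 [(6 3 5; 0 0 0)], sign=-1
Σ_t [2,4]: t=2:+1/11520 t=3:−1/4320 t=4:+1/27648 = -1/9216
(3j)²=2/143 [(6 3 5; -2 1 1)], sign=-1
⇒ 4πI² = 98/429
I = (+1)√(98/429/(4π)) = 0.13482780

0.134828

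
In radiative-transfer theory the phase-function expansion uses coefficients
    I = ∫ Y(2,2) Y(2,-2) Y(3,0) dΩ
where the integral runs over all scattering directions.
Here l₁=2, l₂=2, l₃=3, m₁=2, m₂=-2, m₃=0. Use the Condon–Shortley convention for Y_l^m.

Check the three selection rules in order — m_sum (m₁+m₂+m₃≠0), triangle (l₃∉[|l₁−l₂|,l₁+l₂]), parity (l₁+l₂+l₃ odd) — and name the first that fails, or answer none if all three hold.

parity

azimuthal sum: 2 − 2 + 0 = 0  ✓
0 ≤ 3 ≤ 4 (triangle on l)  ✓
L = 2 + 2 + 3 = 7 (odd)  ✗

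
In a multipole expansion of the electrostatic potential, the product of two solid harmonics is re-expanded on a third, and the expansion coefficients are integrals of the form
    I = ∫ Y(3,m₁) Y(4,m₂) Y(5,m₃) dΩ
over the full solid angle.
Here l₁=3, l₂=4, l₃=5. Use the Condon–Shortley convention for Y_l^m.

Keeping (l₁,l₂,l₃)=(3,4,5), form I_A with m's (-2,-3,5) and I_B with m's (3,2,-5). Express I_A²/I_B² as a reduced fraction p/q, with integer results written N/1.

7/3

l's match ⇒ only the (l;m) 3-j factors differ between A and B.
A: triangle coeff Δ(3,4,5) = 1/180180; Σ_t [1,1]: t=1:−1/17280 = -1/17280; (3j)²=35/858 [(3 4 5; -2 -3 5)], sign=-1
B: triangle coeff Δ(3,4,5) = 1/180180; Σ_t [0,0]: t=0:+1/34560 = 1/34560; (3j)²=5/286 [(3 4 5; 3 2 -5)], sign=+1
I_A²/I_B² = (35/858)/(5/286) = 7/3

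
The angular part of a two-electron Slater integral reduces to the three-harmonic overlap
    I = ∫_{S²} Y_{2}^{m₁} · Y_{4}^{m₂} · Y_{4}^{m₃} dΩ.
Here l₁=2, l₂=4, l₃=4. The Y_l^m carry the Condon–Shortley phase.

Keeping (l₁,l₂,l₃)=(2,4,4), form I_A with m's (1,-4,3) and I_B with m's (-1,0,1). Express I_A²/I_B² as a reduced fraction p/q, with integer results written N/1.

l's match ⇒ only the (l;m) 3-j factors differ between A and B.
A: triangle coeff Δ(2,4,4) = 1/13860; Σ_t [0,0]: t=0:+1/1440 = 1/1440; (3j)²=7/165 [(2 4 4; 1 -4 3)], sign=-1
B: triangle coeff Δ(2,4,4) = 1/13860; Σ_t [1,2]: t=1:−1/72 t=2:+1/96 = -1/288; (3j)²=1/462 [(2 4 4; -1 0 1)], sign=+1
I_A²/I_B² = (7/165)/(1/462) = 98/5

98/5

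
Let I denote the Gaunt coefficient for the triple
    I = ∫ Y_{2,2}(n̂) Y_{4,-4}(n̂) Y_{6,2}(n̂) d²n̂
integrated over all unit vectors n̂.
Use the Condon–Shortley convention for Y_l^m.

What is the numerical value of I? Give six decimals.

m-sum 0 ✓  L=12 even ✓  2≤6≤6 ✓
Π(2lᵢ+1) = 5×9×13 = 585
triangle coeff Δ(2,4,6) = 1/6435
Σ_t [0,0]: t=0:+1/2304 = 1/2304
(3j)²=5/143 [(2 4 6; 0 0 0)], sign=+1
Σ_t [0,0]: t=0:+1/967680 = 1/967680
(3j)²=1/6435 [(2 4 6; 2 -4 2)], sign=+1
⇒ 4πI² = 5/1573
I = (+1)√(5/1573/(4π)) = 0.01590434

0.015904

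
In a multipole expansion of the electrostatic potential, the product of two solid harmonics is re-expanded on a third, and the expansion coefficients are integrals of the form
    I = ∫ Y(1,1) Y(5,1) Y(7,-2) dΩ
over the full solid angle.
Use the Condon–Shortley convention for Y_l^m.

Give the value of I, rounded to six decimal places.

0.000000

l₃=7 ∉ [4,6] — triangle fails ⇒ I = 0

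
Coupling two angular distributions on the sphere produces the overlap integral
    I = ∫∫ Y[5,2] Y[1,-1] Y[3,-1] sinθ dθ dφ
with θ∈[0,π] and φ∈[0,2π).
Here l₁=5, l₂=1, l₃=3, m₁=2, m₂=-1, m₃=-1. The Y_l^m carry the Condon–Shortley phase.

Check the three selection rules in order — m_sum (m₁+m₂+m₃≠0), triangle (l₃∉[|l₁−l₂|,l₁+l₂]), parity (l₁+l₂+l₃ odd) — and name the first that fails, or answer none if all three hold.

azimuthal sum: 2 − 1 − 1 = 0  ✓
4 ≤ 3 ≤ 6 (triangle on l)  ✗
L = 5 + 1 + 3 = 9 (odd)

triangle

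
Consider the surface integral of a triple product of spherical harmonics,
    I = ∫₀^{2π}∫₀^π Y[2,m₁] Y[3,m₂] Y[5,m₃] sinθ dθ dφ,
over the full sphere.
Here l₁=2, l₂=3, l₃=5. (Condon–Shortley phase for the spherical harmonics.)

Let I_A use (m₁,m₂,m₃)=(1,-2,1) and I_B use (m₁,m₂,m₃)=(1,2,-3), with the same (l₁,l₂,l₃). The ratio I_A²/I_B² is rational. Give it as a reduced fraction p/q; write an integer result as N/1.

l's match ⇒ only the (l;m) 3-j factors differ between A and B.
A: triangle coeff Δ(2,3,5) = 1/2310; Σ_t [0,0]: t=0:+1/720 = 1/720; (3j)²=4/385 [(2 3 5; 1 -2 1)], sign=+1
B: triangle coeff Δ(2,3,5) = 1/2310; Σ_t [0,0]: t=0:+1/720 = 1/720; (3j)²=8/165 [(2 3 5; 1 2 -3)], sign=+1
I_A²/I_B² = (4/385)/(8/165) = 3/14

3/14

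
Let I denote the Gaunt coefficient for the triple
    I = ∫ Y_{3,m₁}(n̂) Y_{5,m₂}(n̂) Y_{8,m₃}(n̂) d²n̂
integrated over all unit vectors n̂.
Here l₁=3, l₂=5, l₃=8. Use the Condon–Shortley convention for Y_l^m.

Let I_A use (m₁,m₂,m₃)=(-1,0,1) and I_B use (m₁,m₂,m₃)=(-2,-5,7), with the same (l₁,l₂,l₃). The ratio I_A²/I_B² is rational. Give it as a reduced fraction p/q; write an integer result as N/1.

126/143

l's match ⇒ only the (l;m) 3-j factors differ between A and B.
A: triangle coeff Δ(3,5,8) = 1/136136; Σ_t [0,0]: t=0:+1/691200 = 1/691200; (3j)²=189/9724 [(3 5 8; -1 0 1)], sign=-1
B: triangle coeff Δ(3,5,8) = 1/136136; Σ_t [0,0]: t=0:+1/435456000 = 1/435456000; (3j)²=3/136 [(3 5 8; -2 -5 7)], sign=-1
I_A²/I_B² = (189/9724)/(3/136) = 126/143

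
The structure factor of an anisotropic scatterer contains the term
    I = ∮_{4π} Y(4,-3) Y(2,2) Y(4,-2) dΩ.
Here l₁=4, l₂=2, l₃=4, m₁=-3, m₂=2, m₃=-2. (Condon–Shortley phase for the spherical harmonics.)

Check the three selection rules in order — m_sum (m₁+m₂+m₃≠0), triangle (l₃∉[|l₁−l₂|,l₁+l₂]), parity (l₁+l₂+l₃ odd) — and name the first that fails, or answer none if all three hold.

m_sum

Σmᵢ = -3  ✗
l₃∈[|l₁−l₂|,l₁+l₂]=[2,6], have l₃=4
Σlᵢ = 10 ⇒ even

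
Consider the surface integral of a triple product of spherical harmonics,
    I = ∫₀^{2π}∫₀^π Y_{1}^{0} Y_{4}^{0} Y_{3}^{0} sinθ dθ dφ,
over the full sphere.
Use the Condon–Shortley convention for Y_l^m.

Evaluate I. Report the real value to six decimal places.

0.246233

Rules hold: Σm=0, L=8 even, 3≤3≤5.
N = 3·9·7 = 189
Δ = 2!·0!·6!/9! = 1/252
Racah Σ t=1..1: t=1:−1/36 = -1/36
⇒ 3j(1 4 3; 0 0 0)² = 4/63, sgn +1
(m-triple is (0,0,0) — same symbol as above.)
4πI² = N·(3j₀)²·(3jₘ)² = 16/21
I = +1·√(0.761905/4π) = 0.24623252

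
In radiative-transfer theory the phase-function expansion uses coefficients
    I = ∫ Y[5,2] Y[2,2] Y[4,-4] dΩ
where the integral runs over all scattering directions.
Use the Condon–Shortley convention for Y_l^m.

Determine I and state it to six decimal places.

L=11 odd ⇒ parity kills the (l;000) factor ⇒ I = 0

0.000000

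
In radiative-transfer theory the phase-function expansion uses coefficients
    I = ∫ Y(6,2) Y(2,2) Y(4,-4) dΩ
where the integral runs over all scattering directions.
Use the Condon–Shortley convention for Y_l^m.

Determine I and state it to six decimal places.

0.015904

Checks pass: Σm=0; 12 even; l₃=4∈[4,8].
(2·6+1)(2·2+1)(2·4+1) = 585
Δ: 4! 8! 0! / 13! → 1/6435
sum: t=2:+1/2304 = 1/2304
3j²(6 2 4; 0 0 0) = Δ·Π!·Σ² = 5/143  (sign +1)
sum: t=4:+1/967680 = 1/967680
3j²(6 2 4; 2 2 -4) = Δ·Π!·Σ² = 1/6435  (sign +1)
combine: 4πI² = 585·5/143·1/6435 = 5/1573
take √, sign +1: I = 0.01590434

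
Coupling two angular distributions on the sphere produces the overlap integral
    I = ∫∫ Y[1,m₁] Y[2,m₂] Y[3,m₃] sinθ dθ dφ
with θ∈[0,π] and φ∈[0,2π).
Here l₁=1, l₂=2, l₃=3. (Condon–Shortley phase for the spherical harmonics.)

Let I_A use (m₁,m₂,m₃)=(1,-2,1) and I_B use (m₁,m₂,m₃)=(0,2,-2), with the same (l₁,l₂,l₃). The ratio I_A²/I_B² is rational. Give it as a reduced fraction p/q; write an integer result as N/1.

1/5

Same 1,2,3: normalisation and zero-m 3j drop out of the ratio.
A: Δ: 0! 2! 4! / 7! → 1/105; sum: t=0:+1/48 = 1/48; 3j²(1 2 3; 1 -2 1) = Δ·Π!·Σ² = 1/105  (sign +1)
B: Δ: 0! 2! 4! / 7! → 1/105; sum: t=0:+1/24 = 1/24; 3j²(1 2 3; 0 2 -2) = Δ·Π!·Σ² = 1/21  (sign -1)
I_A²/I_B² = (1/105)/(1/21) = 1/5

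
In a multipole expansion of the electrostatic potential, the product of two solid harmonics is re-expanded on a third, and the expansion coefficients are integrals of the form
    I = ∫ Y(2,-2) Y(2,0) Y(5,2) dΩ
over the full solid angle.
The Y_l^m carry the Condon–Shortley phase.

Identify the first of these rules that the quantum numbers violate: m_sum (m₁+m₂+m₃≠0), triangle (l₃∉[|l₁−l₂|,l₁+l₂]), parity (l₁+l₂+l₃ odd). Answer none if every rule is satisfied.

azimuthal sum: -2 + 0 + 2 = 0  ✓
0 ≤ 5 ≤ 4 (triangle on l)  ✗
L = 2 + 2 + 5 = 9 (odd)

triangle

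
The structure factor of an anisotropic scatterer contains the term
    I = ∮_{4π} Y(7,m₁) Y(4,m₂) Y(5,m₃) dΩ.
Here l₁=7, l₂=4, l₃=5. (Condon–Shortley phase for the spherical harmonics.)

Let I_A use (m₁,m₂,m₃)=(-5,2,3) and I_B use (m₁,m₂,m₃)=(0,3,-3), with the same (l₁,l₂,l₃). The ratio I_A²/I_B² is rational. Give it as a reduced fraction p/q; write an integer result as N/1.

Shared (l₁,l₂,l₃)=(7,4,5): N and (l;000)² cancel in I_A²/I_B².
A: Δ = 6!·8!·2!/17! = 1/6126120; Racah Σ t=4..6: t=4:+1/3870720 t=5:−1/604800 t=6:+1/2073600 = -53/58060800; ⇒ 3j(7 4 5; -5 2 3)² = 2809/185640, sgn -1
B: Δ = 6!·8!·2!/17! = 1/6126120; Racah Σ t=5..6: t=5:−1/345600 t=6:+1/3628800 = -19/7257600; ⇒ 3j(7 4 5; 0 3 -3)² = 2527/218790, sgn -1
I_A²/I_B² = (2809/185640)/(2527/218790) = 92697/70756

92697/70756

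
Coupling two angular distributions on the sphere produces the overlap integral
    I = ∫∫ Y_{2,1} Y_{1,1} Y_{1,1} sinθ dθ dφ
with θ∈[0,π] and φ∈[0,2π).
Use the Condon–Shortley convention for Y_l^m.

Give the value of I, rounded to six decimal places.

m-sum = 1 + 1 + 1 = 3 ≠ 0 ⇒ I = 0

0.000000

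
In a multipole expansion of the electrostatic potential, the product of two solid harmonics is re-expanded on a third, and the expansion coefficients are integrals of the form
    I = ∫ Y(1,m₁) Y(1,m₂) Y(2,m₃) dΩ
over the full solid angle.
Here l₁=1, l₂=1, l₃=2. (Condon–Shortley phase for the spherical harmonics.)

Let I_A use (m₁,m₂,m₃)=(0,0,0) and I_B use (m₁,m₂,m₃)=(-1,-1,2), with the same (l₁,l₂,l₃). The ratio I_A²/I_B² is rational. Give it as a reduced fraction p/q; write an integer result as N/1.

2/3

l's match ⇒ only the (l;m) 3-j factors differ between A and B.
A: triangle coeff Δ(1,1,2) = 1/30; Σ_t [0,0]: t=0:+1/1 = 1/1; (3j)²=2/15 [(1 1 2; 0 0 0)], sign=+1
B: triangle coeff Δ(1,1,2) = 1/30; Σ_t [0,0]: t=0:+1/4 = 1/4; (3j)²=1/5 [(1 1 2; -1 -1 2)], sign=+1
I_A²/I_B² = (2/15)/(1/5) = 2/3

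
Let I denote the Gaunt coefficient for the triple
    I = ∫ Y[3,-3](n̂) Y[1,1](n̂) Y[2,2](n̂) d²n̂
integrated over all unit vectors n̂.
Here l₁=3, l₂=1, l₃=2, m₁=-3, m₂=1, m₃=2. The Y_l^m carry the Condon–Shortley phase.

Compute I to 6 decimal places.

-0.319865

Rules hold: Σm=0, L=6 even, 2≤2≤4.
N = 7·3·5 = 105
Δ = 2!·4!·0!/7! = 1/105
Racah Σ t=1..1: t=1:−1/4 = -1/4
⇒ 3j(3 1 2; 0 0 0)² = 3/35, sgn -1
Racah Σ t=2..2: t=2:+1/48 = 1/48
⇒ 3j(3 1 2; -3 1 2)² = 1/7, sgn +1
4πI² = N·(3j₀)²·(3jₘ)² = 9/7
I = -1·√(1.28571/4π) = -0.31986543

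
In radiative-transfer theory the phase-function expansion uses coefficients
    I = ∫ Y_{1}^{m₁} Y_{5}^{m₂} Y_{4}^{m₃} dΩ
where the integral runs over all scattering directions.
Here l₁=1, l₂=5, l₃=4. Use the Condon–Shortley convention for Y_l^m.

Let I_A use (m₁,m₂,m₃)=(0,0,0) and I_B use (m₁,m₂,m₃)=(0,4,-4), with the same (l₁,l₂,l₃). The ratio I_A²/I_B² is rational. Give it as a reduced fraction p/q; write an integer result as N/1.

25/9

Shared (l₁,l₂,l₃)=(1,5,4): N and (l;000)² cancel in I_A²/I_B².
A: Δ = 2!·0!·8!/11! = 1/495; Racah Σ t=1..1: t=1:−1/576 = -1/576; ⇒ 3j(1 5 4; 0 0 0)² = 5/99, sgn -1
B: Δ = 2!·0!·8!/11! = 1/495; Racah Σ t=1..1: t=1:−1/40320 = -1/40320; ⇒ 3j(1 5 4; 0 4 -4)² = 1/55, sgn -1
I_A²/I_B² = (5/99)/(1/55) = 25/9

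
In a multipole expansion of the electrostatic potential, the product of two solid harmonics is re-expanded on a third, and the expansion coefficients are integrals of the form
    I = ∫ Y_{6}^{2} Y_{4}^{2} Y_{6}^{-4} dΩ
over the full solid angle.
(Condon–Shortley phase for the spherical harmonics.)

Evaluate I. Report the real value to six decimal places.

m-sum 0 ✓  L=16 even ✓  2≤6≤10 ✓
Π(2lᵢ+1) = 13×9×13 = 1521
triangle coeff Δ(6,4,6) = 1/15315300
Σ_t [0,4]: t=0:+1/829440 t=1:−1/25920 t=2:+1/9216 t=3:−1/25920 t=4:+1/829440 = 7/207360
(3j)²=28/2431 [(6 4 6; 0 0 0)], sign=+1
Σ_t [2,4]: t=2:+1/138240 t=3:−1/181440 t=4:+1/3870720 = 23/11612160
(3j)²=529/204204 [(6 4 6; 2 2 -4)], sign=+1
⇒ 4πI² = 1587/34969
I = (+1)√(1587/34969/(4π)) = 0.06009550

0.060095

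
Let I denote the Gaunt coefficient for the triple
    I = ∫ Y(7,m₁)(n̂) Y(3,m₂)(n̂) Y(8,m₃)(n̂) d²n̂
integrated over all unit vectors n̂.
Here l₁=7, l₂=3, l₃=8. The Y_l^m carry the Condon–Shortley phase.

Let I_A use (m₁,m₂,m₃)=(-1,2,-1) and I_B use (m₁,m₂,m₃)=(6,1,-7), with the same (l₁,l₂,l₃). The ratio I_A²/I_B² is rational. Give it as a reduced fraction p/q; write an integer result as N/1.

768/169

l's match ⇒ only the (l;m) 3-j factors differ between A and B.
A: triangle coeff Δ(7,3,8) = 1/5290740; Σ_t [1,2]: t=1:−1/14515200 t=2:+1/6220800 = 1/10886400; (3j)²=128/12597 [(7 3 8; -1 2 -1)], sign=-1
B: triangle coeff Δ(7,3,8) = 1/5290740; Σ_t [0,1]: t=0:+1/1916006400 t=1:−1/2874009600 = 1/5748019200; (3j)²=13/5814 [(7 3 8; 6 1 -7)], sign=-1
I_A²/I_B² = (128/12597)/(13/5814) = 768/169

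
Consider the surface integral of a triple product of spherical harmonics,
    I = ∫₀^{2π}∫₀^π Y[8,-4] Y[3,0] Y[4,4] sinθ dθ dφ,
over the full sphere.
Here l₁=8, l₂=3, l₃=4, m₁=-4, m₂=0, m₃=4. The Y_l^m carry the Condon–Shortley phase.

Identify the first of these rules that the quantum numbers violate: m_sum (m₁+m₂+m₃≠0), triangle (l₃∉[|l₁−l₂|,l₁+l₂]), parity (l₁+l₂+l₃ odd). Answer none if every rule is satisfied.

triangle

azimuthal sum: -4 + 0 + 4 = 0  ✓
5 ≤ 4 ≤ 11 (triangle on l)  ✗
L = 8 + 3 + 4 = 15 (odd)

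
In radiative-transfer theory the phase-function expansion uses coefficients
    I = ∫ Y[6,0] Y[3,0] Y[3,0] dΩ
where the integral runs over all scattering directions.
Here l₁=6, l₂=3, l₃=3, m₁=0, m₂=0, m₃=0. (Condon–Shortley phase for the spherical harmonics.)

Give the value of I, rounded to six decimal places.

0.237088

Checks pass: Σm=0; 12 even; l₃=3∈[3,9].
(2·6+1)(2·3+1)(2·3+1) = 637
Δ: 6! 6! 0! / 13! → 1/12012
sum: t=3:−1/1296 = -1/1296
3j²(6 3 3; 0 0 0) = Δ·Π!·Σ² = 100/3003  (sign +1)
(m-triple is (0,0,0) — same symbol as above.)
combine: 4πI² = 637·100/3003·100/3003 = 10000/14157
take √, sign +1: I = 0.23708793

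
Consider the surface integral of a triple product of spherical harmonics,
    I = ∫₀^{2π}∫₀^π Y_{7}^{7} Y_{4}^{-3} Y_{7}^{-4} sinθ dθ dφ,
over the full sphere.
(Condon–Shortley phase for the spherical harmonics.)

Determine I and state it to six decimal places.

0.102369

m-sum 0 ✓  L=18 even ✓  3≤7≤11 ✓
Π(2lᵢ+1) = 15×9×15 = 2025
triangle coeff Δ(7,4,7) = 1/58198140
Σ_t [0,4]: t=0:+1/17418240 t=1:−1/622080 t=2:+1/230400 t=3:−1/622080 t=4:+1/17418240 = 1/806400
(3j)²=2268/230945 [(7 4 7; 0 0 0)], sign=-1
Σ_t [0,0]: t=0:+1/522547200 = 1/522547200
(3j)²=77/11628 [(7 4 7; 7 -3 -4)], sign=-1
⇒ 4πI² = 178605/1356277
I = (+1)√(178605/1356277/(4π)) = 0.10236881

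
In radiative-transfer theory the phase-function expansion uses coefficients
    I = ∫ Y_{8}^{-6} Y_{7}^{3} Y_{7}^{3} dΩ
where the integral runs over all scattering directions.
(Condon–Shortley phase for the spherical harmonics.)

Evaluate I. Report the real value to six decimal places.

Rules hold: Σm=0, L=22 even, 1≤7≤15.
N = 17·15·15 = 3825
Δ = 8!·8!·6!/23! = 1/22086194130
Racah Σ t=1..7: t=1:−1/18289152000 t=2:+1/248832000 t=3:−1/24883200 t=4:+1/11943936 t=5:−1/24883200 t=6:+1/248832000 t=7:−1/18289152000 = 11/975421440
⇒ 3j(8 7 7; 0 0 0)² = 1750/289731, sgn -1
Racah Σ t=6..8: t=6:+1/2786918400 t=7:−1/914457600 t=8:+1/2786918400 = -11/29262643200
⇒ 3j(8 7 7; -6 3 3)² = 440/52003, sgn -1
4πI² = N·(3j₀)²·(3jₘ)² = 8250000/42204149
I = +1·√(0.195478/4π) = 0.12472240

0.124722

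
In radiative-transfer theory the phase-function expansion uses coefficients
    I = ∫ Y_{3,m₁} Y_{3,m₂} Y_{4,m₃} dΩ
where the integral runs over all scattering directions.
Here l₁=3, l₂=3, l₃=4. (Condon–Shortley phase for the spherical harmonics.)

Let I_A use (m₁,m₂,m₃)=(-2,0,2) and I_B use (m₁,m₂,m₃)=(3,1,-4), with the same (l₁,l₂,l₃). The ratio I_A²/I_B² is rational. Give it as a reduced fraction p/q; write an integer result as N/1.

Shared (l₁,l₂,l₃)=(3,3,4): N and (l;000)² cancel in I_A²/I_B².
A: Δ = 2!·4!·4!/11! = 1/34650; Racah Σ t=1..2: t=1:−1/96 t=2:+1/72 = 1/288; ⇒ 3j(3 3 4; -2 0 2)² = 1/462, sgn +1
B: Δ = 2!·4!·4!/11! = 1/34650; Racah Σ t=0..0: t=0:+1/1152 = 1/1152; ⇒ 3j(3 3 4; 3 1 -4)² = 1/33, sgn +1
I_A²/I_B² = (1/462)/(1/33) = 1/14

1/14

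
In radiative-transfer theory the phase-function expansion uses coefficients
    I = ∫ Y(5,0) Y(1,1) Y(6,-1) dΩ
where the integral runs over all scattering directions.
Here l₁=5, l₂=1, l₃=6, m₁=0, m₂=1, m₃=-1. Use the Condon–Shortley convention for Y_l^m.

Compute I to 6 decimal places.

Rules hold: Σm=0, L=12 even, 4≤6≤6.
N = 11·3·13 = 429
Δ = 0!·10!·2!/13! = 1/858
Racah Σ t=0..0: t=0:+1/14400 = 1/14400
⇒ 3j(5 1 6; 0 0 0)² = 6/143, sgn +1
Racah Σ t=0..0: t=0:+1/28800 = 1/28800
⇒ 3j(5 1 6; 0 1 -1)² = 7/286, sgn -1
4πI² = N·(3j₀)²·(3jₘ)² = 63/143
I = -1·√(0.440559/4π) = -0.18723944

-0.187239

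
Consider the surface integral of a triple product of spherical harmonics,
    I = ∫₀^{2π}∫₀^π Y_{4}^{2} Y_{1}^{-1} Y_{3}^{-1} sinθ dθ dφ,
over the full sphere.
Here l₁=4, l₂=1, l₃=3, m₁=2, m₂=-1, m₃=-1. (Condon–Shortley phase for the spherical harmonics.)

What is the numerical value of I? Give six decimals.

0.238414

m-sum 0 ✓  L=8 even ✓  3≤3≤5 ✓
Π(2lᵢ+1) = 9×3×7 = 189
triangle coeff Δ(4,1,3) = 1/252
Σ_t [1,1]: t=1:−1/36 = -1/36
(3j)²=4/63 [(4 1 3; 0 0 0)], sign=+1
Σ_t [0,0]: t=0:+1/96 = 1/96
(3j)²=5/84 [(4 1 3; 2 -1 -1)], sign=+1
⇒ 4πI² = 5/7
I = (+1)√(5/7/(4π)) = 0.23841361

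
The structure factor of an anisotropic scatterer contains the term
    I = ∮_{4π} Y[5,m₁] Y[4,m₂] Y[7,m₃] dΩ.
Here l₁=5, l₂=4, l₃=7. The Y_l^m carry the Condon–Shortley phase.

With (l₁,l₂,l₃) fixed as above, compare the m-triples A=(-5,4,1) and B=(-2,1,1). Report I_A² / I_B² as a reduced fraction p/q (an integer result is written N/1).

105/1681

l's match ⇒ only the (l;m) 3-j factors differ between A and B.
A: triangle coeff Δ(5,4,7) = 1/6126120; Σ_t [2,2]: t=2:+1/58060800 = 1/58060800; (3j)²=1/4862 [(5 4 7; -5 4 1)], sign=+1
B: triangle coeff Δ(5,4,7) = 1/6126120; Σ_t [0,2]: t=0:+1/1209600 t=1:−1/69120 t=2:+1/51840 = 41/7257600; (3j)²=1681/510510 [(5 4 7; -2 1 1)], sign=+1
I_A²/I_B² = (1/4862)/(1681/510510) = 105/1681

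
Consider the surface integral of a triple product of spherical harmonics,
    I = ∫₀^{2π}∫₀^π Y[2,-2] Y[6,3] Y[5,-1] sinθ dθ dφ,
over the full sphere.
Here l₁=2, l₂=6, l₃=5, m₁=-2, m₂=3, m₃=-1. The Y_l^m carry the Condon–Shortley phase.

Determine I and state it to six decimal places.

l₁+l₂+l₃=13 is odd: 3j(l;000)=0 ⇒ I=0

0.000000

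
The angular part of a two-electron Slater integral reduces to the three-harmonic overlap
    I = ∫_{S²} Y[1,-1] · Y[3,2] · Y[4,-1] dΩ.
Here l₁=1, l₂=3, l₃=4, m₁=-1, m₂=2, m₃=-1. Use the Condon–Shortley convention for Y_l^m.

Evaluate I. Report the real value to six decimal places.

m-sum 0 ✓  L=8 even ✓  2≤4≤4 ✓
Π(2lᵢ+1) = 3×7×9 = 189
triangle coeff Δ(1,3,4) = 1/252
Σ_t [0,0]: t=0:+1/36 = 1/36
(3j)²=4/63 [(1 3 4; 0 0 0)], sign=+1
Σ_t [0,0]: t=0:+1/240 = 1/240
(3j)²=1/84 [(1 3 4; -1 2 -1)], sign=-1
⇒ 4πI² = 1/7
I = (-1)√(1/7/(4π)) = -0.10662181

-0.106622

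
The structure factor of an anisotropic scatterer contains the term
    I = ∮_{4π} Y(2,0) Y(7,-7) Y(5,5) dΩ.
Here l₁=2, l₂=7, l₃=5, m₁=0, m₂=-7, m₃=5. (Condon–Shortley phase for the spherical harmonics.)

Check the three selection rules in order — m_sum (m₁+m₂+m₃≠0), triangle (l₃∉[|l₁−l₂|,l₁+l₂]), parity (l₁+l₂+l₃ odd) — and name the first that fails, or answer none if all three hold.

m_sum

m₁+m₂+m₃ = 0 − 7 + 5 = -2  ✗
triangle: |2−7|=5 ≤ l₃=5 ≤ 2+7=9
parity: l₁+l₂+l₃ = 14 is even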